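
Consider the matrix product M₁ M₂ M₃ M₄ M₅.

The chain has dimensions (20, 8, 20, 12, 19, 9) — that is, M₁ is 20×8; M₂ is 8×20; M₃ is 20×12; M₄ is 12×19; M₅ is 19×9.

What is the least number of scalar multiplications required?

Adjacent pairs: M₁M₂ = 20·8·20 = 3200; M₂M₃ = 8·20·12 = 1920; M₃M₄ = 20·12·19 = 4560; M₄M₅ = 12·19·9 = 2052.
Length 3: M₁..M₃: k=1: 0+1920+20·8·12=3840; k=2: 3200+0+20·20·12=8000 → min 3840 | M₂..M₄: k=2: 0+4560+8·20·19=7600; k=3: 1920+0+8·12·19=3744 → min 3744 | M₃..M₅: k=3: 0+2052+20·12·9=4212; k=4: 4560+0+20·19·9=7980 → min 4212.
Length 4: M₁..M₄: k=1: 0+3744+20·8·19=6784; k=2: 3200+4560+20·20·19=15360; k=3: 3840+0+20·12·19=8400 → min 6784 | M₂..M₅: k=2: 0+4212+8·20·9=5652; k=3: 1920+2052+8·12·9=4836; k=4: 3744+0+8·19·9=5112 → min 4836.
Length 5: M₁..M₅: k=1: 0+4836+20·8·9=6276; k=2: 3200+4212+20·20·9=11012; k=3: 3840+2052+20·12·9=8052; k=4: 6784+0+20·19·9=10204 → min 6276.
Optimal order: (M₁ ((M₂ M₃) (M₄ M₅))) with cost 6276.

6276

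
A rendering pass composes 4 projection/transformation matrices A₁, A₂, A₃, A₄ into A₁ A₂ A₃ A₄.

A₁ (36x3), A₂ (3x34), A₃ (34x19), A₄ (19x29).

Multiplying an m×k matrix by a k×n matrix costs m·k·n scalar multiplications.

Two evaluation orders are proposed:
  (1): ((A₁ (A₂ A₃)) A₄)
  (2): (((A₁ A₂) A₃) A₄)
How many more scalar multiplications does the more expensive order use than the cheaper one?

22938

Order (1) = ((A₁ (A₂ A₃)) A₄): (A₂ A₃): 3×34 by 34×19 → 3×19, cost 3·34·19 = 1938; (A₁ (A₂ A₃)): 36×3 by 3×19 → 36×19, cost 36·3·19 = 2052; cumulative 3990; ((A₁ (A₂ A₃)) A₄): 36×19 by 19×29 → 36×29, cost 36·19·29 = 19836; cumulative 23826. Total 23826.
Order (2) = (((A₁ A₂) A₃) A₄): (A₁ A₂): 36×3 by 3×34 → 36×34, cost 36·3·34 = 3672; ((A₁ A₂) A₃): 36×34 by 34×19 → 36×19, cost 36·34·19 = 23256; cumulative 26928; (((A₁ A₂) A₃) A₄): 36×19 by 19×29 → 36×29, cost 36·19·29 = 19836; cumulative 46764. Total 46764.
Difference: |23826 − 46764| = 22938.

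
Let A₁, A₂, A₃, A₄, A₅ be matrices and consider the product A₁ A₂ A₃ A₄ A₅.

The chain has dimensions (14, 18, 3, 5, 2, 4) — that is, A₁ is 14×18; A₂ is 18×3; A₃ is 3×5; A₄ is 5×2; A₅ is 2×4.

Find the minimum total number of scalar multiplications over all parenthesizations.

754

Adjacent pairs: A₁A₂ = 14·18·3 = 756; A₂A₃ = 18·3·5 = 270; A₃A₄ = 3·5·2 = 30; A₄A₅ = 5·2·4 = 40.
Length 3: A₁..A₃: k=1: 0+270+14·18·5=1530; k=2: 756+0+14·3·5=966 → min 966 | A₂..A₄: k=2: 0+30+18·3·2=138; k=3: 270+0+18·5·2=450 → min 138 | A₃..A₅: k=3: 0+40+3·5·4=100; k=4: 30+0+3·2·4=54 → min 54.
Length 4: A₁..A₄: k=1: 0+138+14·18·2=642; k=2: 756+30+14·3·2=870; k=3: 966+0+14·5·2=1106 → min 642 | A₂..A₅: k=2: 0+54+18·3·4=270; k=3: 270+40+18·5·4=670; k=4: 138+0+18·2·4=282 → min 270.
Length 5: A₁..A₅: k=1: 0+270+14·18·4=1278; k=2: 756+54+14·3·4=978; k=3: 966+40+14·5·4=1286; k=4: 642+0+14·2·4=754 → min 754.
Optimal order: ((A₁ (A₂ (A₃ A₄))) A₅) with cost 754.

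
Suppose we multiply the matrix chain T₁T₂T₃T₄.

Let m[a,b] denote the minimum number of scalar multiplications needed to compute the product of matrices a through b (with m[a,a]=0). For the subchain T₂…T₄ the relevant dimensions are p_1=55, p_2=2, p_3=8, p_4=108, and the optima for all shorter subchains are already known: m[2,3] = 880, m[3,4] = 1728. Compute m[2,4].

m[2,4] = min over k∈[2,3] of m[2,k]+m[k+1,4]+p_{1}·p_k·p_{4}.
k=2: 0 + 1728 + 55·2·108 = 13608; k=3: 880 + 0 + 55·8·108 = 48400.
Minimum: 13608 at k=2.

13608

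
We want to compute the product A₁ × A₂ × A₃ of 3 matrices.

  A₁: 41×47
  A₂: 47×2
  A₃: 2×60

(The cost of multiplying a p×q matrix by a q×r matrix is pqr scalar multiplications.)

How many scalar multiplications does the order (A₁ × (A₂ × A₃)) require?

(A₂ × A₃): 47×2 by 2×60 → 47×60, cost 47·2·60 = 5640
(A₁ × (A₂ × A₃)): 41×47 by 47×60 → 41×60, cost 41·47·60 = 115620; cumulative 121260
Total: 121260 scalar multiplications.

121260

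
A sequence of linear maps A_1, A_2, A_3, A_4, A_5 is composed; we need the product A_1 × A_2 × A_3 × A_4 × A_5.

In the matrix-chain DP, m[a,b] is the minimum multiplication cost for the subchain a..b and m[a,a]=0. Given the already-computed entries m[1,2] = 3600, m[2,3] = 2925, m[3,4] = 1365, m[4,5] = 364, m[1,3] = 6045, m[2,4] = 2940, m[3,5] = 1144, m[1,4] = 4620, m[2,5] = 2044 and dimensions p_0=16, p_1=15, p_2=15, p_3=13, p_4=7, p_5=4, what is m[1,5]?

m[1,5] = min over k∈[1,4] of m[1,k]+m[k+1,5]+p_{0}·p_k·p_{5}.
k=1: 0 + 2044 + 16·15·4 = 3004; k=2: 3600 + 1144 + 16·15·4 = 5704; k=3: 6045 + 364 + 16·13·4 = 7241; k=4: 4620 + 0 + 16·7·4 = 5068.
Minimum: 3004 at k=1.

3004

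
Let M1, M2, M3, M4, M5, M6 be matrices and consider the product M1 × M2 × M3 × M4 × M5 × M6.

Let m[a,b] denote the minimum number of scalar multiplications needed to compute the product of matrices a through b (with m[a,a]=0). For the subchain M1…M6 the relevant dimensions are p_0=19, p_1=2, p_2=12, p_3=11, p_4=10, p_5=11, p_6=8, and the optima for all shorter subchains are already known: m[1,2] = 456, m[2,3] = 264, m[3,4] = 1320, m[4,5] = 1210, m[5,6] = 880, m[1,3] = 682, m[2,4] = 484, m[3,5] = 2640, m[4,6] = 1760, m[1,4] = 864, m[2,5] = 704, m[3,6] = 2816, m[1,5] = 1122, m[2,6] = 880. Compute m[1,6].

1184

m[1,6] = min over k∈[1,5] of m[1,k]+m[k+1,6]+p_{0}·p_k·p_{6}.
k=1: 0 + 880 + 19·2·8 = 1184; k=2: 456 + 2816 + 19·12·8 = 5096; k=3: 682 + 1760 + 19·11·8 = 4114; k=4: 864 + 880 + 19·10·8 = 3264; k=5: 1122 + 0 + 19·11·8 = 2794.
Minimum: 1184 at k=1.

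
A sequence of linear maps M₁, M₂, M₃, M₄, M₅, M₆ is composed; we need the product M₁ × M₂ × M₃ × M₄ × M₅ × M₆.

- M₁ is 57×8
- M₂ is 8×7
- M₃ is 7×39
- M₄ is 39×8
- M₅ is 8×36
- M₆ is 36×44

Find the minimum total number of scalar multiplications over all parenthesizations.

Adjacent pairs: M₁M₂ = 57·8·7 = 3192; M₂M₃ = 8·7·39 = 2184; M₃M₄ = 7·39·8 = 2184; M₄M₅ = 39·8·36 = 11232; M₅M₆ = 8·36·44 = 12672.
Length 3: M₁..M₃: k=1: 0+2184+57·8·39=19968; k=2: 3192+0+57·7·39=18753 → min 18753 | M₂..M₄: k=2: 0+2184+8·7·8=2632; k=3: 2184+0+8·39·8=4680 → min 2632 | M₃..M₅: k=3: 0+11232+7·39·36=21060; k=4: 2184+0+7·8·36=4200 → min 4200 | M₄..M₆: k=4: 0+12672+39·8·44=26400; k=5: 11232+0+39·36·44=73008 → min 26400.
Length 4: M₁..M₄: k=1: 0+2632+57·8·8=6280; k=2: 3192+2184+57·7·8=8568; k=3: 18753+0+57·39·8=36537 → min 6280 | M₂..M₅: k=2: 0+4200+8·7·36=6216; k=3: 2184+11232+8·39·36=24648; k=4: 2632+0+8·8·36=4936 → min 4936 | M₃..M₆: k=3: 0+26400+7·39·44=38412; k=4: 2184+12672+7·8·44=17320; k=5: 4200+0+7·36·44=15288 → min 15288.
Length 5: M₁..M₅: k=1: 0+4936+57·8·36=21352; k=2: 3192+4200+57·7·36=21756; k=3: 18753+11232+57·39·36=110013; k=4: 6280+0+57·8·36=22696 → min 21352 | M₂..M₆: k=2: 0+15288+8·7·44=17752; k=3: 2184+26400+8·39·44=42312; k=4: 2632+12672+8·8·44=18120; k=5: 4936+0+8·36·44=17608 → min 17608.
Length 6: M₁..M₆: k=1: 0+17608+57·8·44=37672; k=2: 3192+15288+57·7·44=36036; k=3: 18753+26400+57·39·44=142965; k=4: 6280+12672+57·8·44=39016; k=5: 21352+0+57·36·44=111640 → min 36036.
Optimal order: ((M₁ × M₂) × (((M₃ × M₄) × M₅) × M₆)) with cost 36036.

36036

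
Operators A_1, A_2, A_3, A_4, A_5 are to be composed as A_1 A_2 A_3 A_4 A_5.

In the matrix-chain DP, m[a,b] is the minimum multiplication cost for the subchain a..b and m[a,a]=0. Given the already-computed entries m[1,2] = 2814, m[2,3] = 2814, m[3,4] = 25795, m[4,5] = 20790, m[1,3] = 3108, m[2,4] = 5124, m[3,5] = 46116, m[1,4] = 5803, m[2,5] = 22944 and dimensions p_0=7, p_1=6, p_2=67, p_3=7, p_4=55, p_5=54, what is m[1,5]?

25212

m[1,5] = min over k∈[1,4] of m[1,k]+m[k+1,5]+p_{0}·p_k·p_{5}.
k=1: 0 + 22944 + 7·6·54 = 25212; k=2: 2814 + 46116 + 7·67·54 = 74256; k=3: 3108 + 20790 + 7·7·54 = 26544; k=4: 5803 + 0 + 7·55·54 = 26593.
Minimum: 25212 at k=1.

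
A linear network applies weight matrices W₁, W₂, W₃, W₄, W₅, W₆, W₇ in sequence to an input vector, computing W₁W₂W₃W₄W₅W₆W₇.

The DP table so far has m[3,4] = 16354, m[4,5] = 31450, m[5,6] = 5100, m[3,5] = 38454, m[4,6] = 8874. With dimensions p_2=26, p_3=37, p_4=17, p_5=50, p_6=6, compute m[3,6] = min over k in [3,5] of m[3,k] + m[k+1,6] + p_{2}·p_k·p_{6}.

m[3,6] = min over k∈[3,5] of m[3,k]+m[k+1,6]+p_{2}·p_k·p_{6}.
k=3: 0 + 8874 + 26·37·6 = 14646; k=4: 16354 + 5100 + 26·17·6 = 24106; k=5: 38454 + 0 + 26·50·6 = 46254.
Minimum: 14646 at k=3.

14646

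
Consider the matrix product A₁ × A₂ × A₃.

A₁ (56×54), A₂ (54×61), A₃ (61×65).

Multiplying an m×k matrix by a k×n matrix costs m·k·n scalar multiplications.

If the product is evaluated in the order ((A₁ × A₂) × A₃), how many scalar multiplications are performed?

(A₁ × A₂): 56×54 by 54×61 → 56×61, cost 56·54·61 = 184464
((A₁ × A₂) × A₃): 56×61 by 61×65 → 56×65, cost 56·61·65 = 222040; cumulative 406504
Total: 406504 scalar multiplications.

406504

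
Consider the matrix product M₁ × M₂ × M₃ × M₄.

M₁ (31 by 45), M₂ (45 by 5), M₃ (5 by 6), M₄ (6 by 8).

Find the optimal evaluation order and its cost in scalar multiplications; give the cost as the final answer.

8455

Adjacent pairs: M₁M₂ = 31·45·5 = 6975; M₂M₃ = 45·5·6 = 1350; M₃M₄ = 5·6·8 = 240.
Length 3: M₁..M₃: k=1: 0+1350+31·45·6=9720; k=2: 6975+0+31·5·6=7905 → min 7905 | M₂..M₄: k=2: 0+240+45·5·8=2040; k=3: 1350+0+45·6·8=3510 → min 2040.
Length 4: M₁..M₄: k=1: 0+2040+31·45·8=13200; k=2: 6975+240+31·5·8=8455; k=3: 7905+0+31·6·8=9393 → min 8455.
Optimal parenthesization: ((M₁ × M₂) × (M₃ × M₄)) with cost 8455.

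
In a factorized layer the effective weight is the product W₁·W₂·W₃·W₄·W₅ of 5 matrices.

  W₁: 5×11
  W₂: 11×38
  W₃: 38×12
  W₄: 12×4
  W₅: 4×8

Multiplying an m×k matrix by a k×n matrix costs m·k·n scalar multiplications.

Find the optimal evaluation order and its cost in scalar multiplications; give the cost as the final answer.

3876

Adjacent pairs: W₁W₂ = 5·11·38 = 2090; W₂W₃ = 11·38·12 = 5016; W₃W₄ = 38·12·4 = 1824; W₄W₅ = 12·4·8 = 384.
Length 3: W₁..W₃: k=1: 0+5016+5·11·12=5676; k=2: 2090+0+5·38·12=4370 → min 4370 | W₂..W₄: k=2: 0+1824+11·38·4=3496; k=3: 5016+0+11·12·4=5544 → min 3496 | W₃..W₅: k=3: 0+384+38·12·8=4032; k=4: 1824+0+38·4·8=3040 → min 3040.
Length 4: W₁..W₄: k=1: 0+3496+5·11·4=3716; k=2: 2090+1824+5·38·4=4674; k=3: 4370+0+5·12·4=4610 → min 3716 | W₂..W₅: k=2: 0+3040+11·38·8=6384; k=3: 5016+384+11·12·8=6456; k=4: 3496+0+11·4·8=3848 → min 3848.
Length 5: W₁..W₅: k=1: 0+3848+5·11·8=4288; k=2: 2090+3040+5·38·8=6650; k=3: 4370+384+5·12·8=5234; k=4: 3716+0+5·4·8=3876 → min 3876.
Optimal parenthesization: ((W₁·(W₂·(W₃·W₄)))·W₅) with cost 3876.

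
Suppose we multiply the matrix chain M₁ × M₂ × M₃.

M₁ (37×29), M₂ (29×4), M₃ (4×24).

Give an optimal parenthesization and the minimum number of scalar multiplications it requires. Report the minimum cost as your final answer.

(M₁ × (M₂ × M₃)): cost 28536.
((M₁ × M₂) × M₃): cost 7844.
Optimal: ((M₁ × M₂) × M₃) with cost 7844.

7844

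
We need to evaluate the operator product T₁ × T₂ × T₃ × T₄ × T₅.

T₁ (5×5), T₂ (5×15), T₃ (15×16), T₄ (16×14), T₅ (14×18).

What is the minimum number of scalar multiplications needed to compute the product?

3930

Adjacent pairs: T₁T₂ = 5·5·15 = 375; T₂T₃ = 5·15·16 = 1200; T₃T₄ = 15·16·14 = 3360; T₄T₅ = 16·14·18 = 4032.
Length 3: T₁..T₃: k=1: 0+1200+5·5·16=1600; k=2: 375+0+5·15·16=1575 → min 1575 | T₂..T₄: k=2: 0+3360+5·15·14=4410; k=3: 1200+0+5·16·14=2320 → min 2320 | T₃..T₅: k=3: 0+4032+15·16·18=8352; k=4: 3360+0+15·14·18=7140 → min 7140.
Length 4: T₁..T₄: k=1: 0+2320+5·5·14=2670; k=2: 375+3360+5·15·14=4785; k=3: 1575+0+5·16·14=2695 → min 2670 | T₂..T₅: k=2: 0+7140+5·15·18=8490; k=3: 1200+4032+5·16·18=6672; k=4: 2320+0+5·14·18=3580 → min 3580.
Length 5: T₁..T₅: k=1: 0+3580+5·5·18=4030; k=2: 375+7140+5·15·18=8865; k=3: 1575+4032+5·16·18=7047; k=4: 2670+0+5·14·18=3930 → min 3930.
Optimal order: ((T₁ × ((T₂ × T₃) × T₄)) × T₅) with cost 3930.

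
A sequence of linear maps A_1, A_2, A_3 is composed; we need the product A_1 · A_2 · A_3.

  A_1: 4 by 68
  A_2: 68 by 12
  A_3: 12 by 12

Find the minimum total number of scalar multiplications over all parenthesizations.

3840

Order (A_1 · (A_2 · A_3)): (A_2 · A_3): 68×12 by 12×12 → 68×12, cost 68·12·12 = 9792; (A_1 · (A_2 · A_3)): 4×68 by 68×12 → 4×12, cost 4·68·12 = 3264; cumulative 13056. Total 13056.
Order ((A_1 · A_2) · A_3): (A_1 · A_2): 4×68 by 68×12 → 4×12, cost 4·68·12 = 3264; ((A_1 · A_2) · A_3): 4×12 by 12×12 → 4×12, cost 4·12·12 = 576; cumulative 3840. Total 3840.
Minimum: 3840.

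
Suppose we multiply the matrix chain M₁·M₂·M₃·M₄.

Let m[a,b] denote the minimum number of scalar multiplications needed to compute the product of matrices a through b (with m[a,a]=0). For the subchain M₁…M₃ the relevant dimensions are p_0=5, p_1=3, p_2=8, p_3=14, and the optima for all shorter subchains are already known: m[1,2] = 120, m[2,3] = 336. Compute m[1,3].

m[1,3] = min over k∈[1,2] of m[1,k]+m[k+1,3]+p_{0}·p_k·p_{3}.
k=1: 0 + 336 + 5·3·14 = 546; k=2: 120 + 0 + 5·8·14 = 680.
Minimum: 546 at k=1.

546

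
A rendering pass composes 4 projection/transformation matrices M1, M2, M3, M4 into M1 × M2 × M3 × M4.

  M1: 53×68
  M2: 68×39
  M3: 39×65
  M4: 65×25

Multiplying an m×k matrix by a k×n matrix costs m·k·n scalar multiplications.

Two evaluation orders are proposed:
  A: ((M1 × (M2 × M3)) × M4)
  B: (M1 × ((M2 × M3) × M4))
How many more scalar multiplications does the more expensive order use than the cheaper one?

119785

Order A = ((M1 × (M2 × M3)) × M4): (M2 × M3): 68×39 by 39×65 → 68×65, cost 68·39·65 = 172380; (M1 × (M2 × M3)): 53×68 by 68×65 → 53×65, cost 53·68·65 = 234260; cumulative 406640; ((M1 × (M2 × M3)) × M4): 53×65 by 65×25 → 53×25, cost 53·65·25 = 86125; cumulative 492765. Total 492765.
Order B = (M1 × ((M2 × M3) × M4)): (M2 × M3): 68×39 by 39×65 → 68×65, cost 68·39·65 = 172380; ((M2 × M3) × M4): 68×65 by 65×25 → 68×25, cost 68·65·25 = 110500; cumulative 282880; (M1 × ((M2 × M3) × M4)): 53×68 by 68×25 → 53×25, cost 53·68·25 = 90100; cumulative 372980. Total 372980.
Difference: |492765 − 372980| = 119785.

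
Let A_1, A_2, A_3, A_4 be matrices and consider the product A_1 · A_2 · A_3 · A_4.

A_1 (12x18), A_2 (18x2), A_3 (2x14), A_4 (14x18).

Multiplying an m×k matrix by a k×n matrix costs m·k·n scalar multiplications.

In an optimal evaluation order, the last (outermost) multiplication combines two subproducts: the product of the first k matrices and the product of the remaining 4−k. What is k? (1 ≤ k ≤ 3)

Adjacent pairs: A_1A_2 = 12·18·2 = 432; A_2A_3 = 18·2·14 = 504; A_3A_4 = 2·14·18 = 504.
Length 3: A_1..A_3: k=1: 0+504+12·18·14=3528; k=2: 432+0+12·2·14=768 → min 768 | A_2..A_4: k=2: 0+504+18·2·18=1152; k=3: 504+0+18·14·18=5040 → min 1152.
Top-level splits: k=1: (A_1..A_1)·(A_2..A_4) → 0+1152+12·18·18 = 5040; k=2: (A_1..A_2)·(A_3..A_4) → 432+504+12·2·18 = 1368; k=3: (A_1..A_3)·(A_4..A_4) → 768+0+12·14·18 = 3792.
Best split is after A_2, i.e. k = 2.

2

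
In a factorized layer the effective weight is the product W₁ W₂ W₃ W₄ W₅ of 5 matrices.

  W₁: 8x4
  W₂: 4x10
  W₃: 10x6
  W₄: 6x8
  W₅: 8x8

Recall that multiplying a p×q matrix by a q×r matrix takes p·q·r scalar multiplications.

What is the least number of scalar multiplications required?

944

Adjacent pairs: W₁W₂ = 8·4·10 = 320; W₂W₃ = 4·10·6 = 240; W₃W₄ = 10·6·8 = 480; W₄W₅ = 6·8·8 = 384.
Length 3: W₁..W₃: k=1: 0+240+8·4·6=432; k=2: 320+0+8·10·6=800 → min 432 | W₂..W₄: k=2: 0+480+4·10·8=800; k=3: 240+0+4·6·8=432 → min 432 | W₃..W₅: k=3: 0+384+10·6·8=864; k=4: 480+0+10·8·8=1120 → min 864.
Length 4: W₁..W₄: k=1: 0+432+8·4·8=688; k=2: 320+480+8·10·8=1440; k=3: 432+0+8·6·8=816 → min 688 | W₂..W₅: k=2: 0+864+4·10·8=1184; k=3: 240+384+4·6·8=816; k=4: 432+0+4·8·8=688 → min 688.
Length 5: W₁..W₅: k=1: 0+688+8·4·8=944; k=2: 320+864+8·10·8=1824; k=3: 432+384+8·6·8=1200; k=4: 688+0+8·8·8=1200 → min 944.
Optimal order: (W₁ (((W₂ W₃) W₄) W₅)) with cost 944.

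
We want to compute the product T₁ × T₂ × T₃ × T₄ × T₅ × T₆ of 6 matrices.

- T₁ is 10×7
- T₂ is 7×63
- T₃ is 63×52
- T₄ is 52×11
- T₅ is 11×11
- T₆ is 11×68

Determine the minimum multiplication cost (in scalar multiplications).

Adjacent pairs: T₁T₂ = 10·7·63 = 4410; T₂T₃ = 7·63·52 = 22932; T₃T₄ = 63·52·11 = 36036; T₄T₅ = 52·11·11 = 6292; T₅T₆ = 11·11·68 = 8228.
Length 3: T₁..T₃: k=1: 0+22932+10·7·52=26572; k=2: 4410+0+10·63·52=37170 → min 26572 | T₂..T₄: k=2: 0+36036+7·63·11=40887; k=3: 22932+0+7·52·11=26936 → min 26936 | T₃..T₅: k=3: 0+6292+63·52·11=42328; k=4: 36036+0+63·11·11=43659 → min 42328 | T₄..T₆: k=4: 0+8228+52·11·68=47124; k=5: 6292+0+52·11·68=45188 → min 45188.
Length 4: T₁..T₄: k=1: 0+26936+10·7·11=27706; k=2: 4410+36036+10·63·11=47376; k=3: 26572+0+10·52·11=32292 → min 27706 | T₂..T₅: k=2: 0+42328+7·63·11=47179; k=3: 22932+6292+7·52·11=33228; k=4: 26936+0+7·11·11=27783 → min 27783 | T₃..T₆: k=3: 0+45188+63·52·68=267956; k=4: 36036+8228+63·11·68=91388; k=5: 42328+0+63·11·68=89452 → min 89452.
Length 5: T₁..T₅: k=1: 0+27783+10·7·11=28553; k=2: 4410+42328+10·63·11=53668; k=3: 26572+6292+10·52·11=38584; k=4: 27706+0+10·11·11=28916 → min 28553 | T₂..T₆: k=2: 0+89452+7·63·68=119440; k=3: 22932+45188+7·52·68=92872; k=4: 26936+8228+7·11·68=40400; k=5: 27783+0+7·11·68=33019 → min 33019.
Length 6: T₁..T₆: k=1: 0+33019+10·7·68=37779; k=2: 4410+89452+10·63·68=136702; k=3: 26572+45188+10·52·68=107120; k=4: 27706+8228+10·11·68=43414; k=5: 28553+0+10·11·68=36033 → min 36033.
Optimal order: ((T₁ × (((T₂ × T₃) × T₄) × T₅)) × T₆) with cost 36033.

36033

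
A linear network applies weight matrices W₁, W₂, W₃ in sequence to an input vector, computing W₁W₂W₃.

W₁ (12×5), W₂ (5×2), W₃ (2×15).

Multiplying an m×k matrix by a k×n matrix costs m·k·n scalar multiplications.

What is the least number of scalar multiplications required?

Order (W₁(W₂W₃)): (W₂W₃): 5×2 by 2×15 → 5×15, cost 5·2·15 = 150; (W₁(W₂W₃)): 12×5 by 5×15 → 12×15, cost 12·5·15 = 900; cumulative 1050. Total 1050.
Order ((W₁W₂)W₃): (W₁W₂): 12×5 by 5×2 → 12×2, cost 12·5·2 = 120; ((W₁W₂)W₃): 12×2 by 2×15 → 12×15, cost 12·2·15 = 360; cumulative 480. Total 480.
Minimum: 480.

480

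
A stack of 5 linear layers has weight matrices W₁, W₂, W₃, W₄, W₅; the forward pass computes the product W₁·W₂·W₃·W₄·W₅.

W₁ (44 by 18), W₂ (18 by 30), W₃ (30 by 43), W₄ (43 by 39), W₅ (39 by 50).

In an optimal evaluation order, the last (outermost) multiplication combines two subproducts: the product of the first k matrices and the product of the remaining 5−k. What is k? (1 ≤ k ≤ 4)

Adjacent pairs: W₁W₂ = 44·18·30 = 23760; W₂W₃ = 18·30·43 = 23220; W₃W₄ = 30·43·39 = 50310; W₄W₅ = 43·39·50 = 83850.
Length 3: W₁..W₃: k=1: 0+23220+44·18·43=57276; k=2: 23760+0+44·30·43=80520 → min 57276 | W₂..W₄: k=2: 0+50310+18·30·39=71370; k=3: 23220+0+18·43·39=53406 → min 53406 | W₃..W₅: k=3: 0+83850+30·43·50=148350; k=4: 50310+0+30·39·50=108810 → min 108810.
Length 4: W₁..W₄: k=1: 0+53406+44·18·39=84294; k=2: 23760+50310+44·30·39=125550; k=3: 57276+0+44·43·39=131064 → min 84294 | W₂..W₅: k=2: 0+108810+18·30·50=135810; k=3: 23220+83850+18·43·50=145770; k=4: 53406+0+18·39·50=88506 → min 88506.
Top-level splits: k=1: (W₁..W₁)·(W₂..W₅) → 0+88506+44·18·50 = 128106; k=2: (W₁..W₂)·(W₃..W₅) → 23760+108810+44·30·50 = 198570; k=3: (W₁..W₃)·(W₄..W₅) → 57276+83850+44·43·50 = 235726; k=4: (W₁..W₄)·(W₅..W₅) → 84294+0+44·39·50 = 170094.
Best split is after W₁, i.e. k = 1.

1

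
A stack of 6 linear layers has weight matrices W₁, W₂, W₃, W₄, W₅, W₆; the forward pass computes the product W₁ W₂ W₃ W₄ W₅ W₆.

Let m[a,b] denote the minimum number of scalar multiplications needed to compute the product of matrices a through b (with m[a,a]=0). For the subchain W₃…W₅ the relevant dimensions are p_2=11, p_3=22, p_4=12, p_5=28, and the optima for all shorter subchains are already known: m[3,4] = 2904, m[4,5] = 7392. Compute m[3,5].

6600

m[3,5] = min over k∈[3,4] of m[3,k]+m[k+1,5]+p_{2}·p_k·p_{5}.
k=3: 0 + 7392 + 11·22·28 = 14168; k=4: 2904 + 0 + 11·12·28 = 6600.
Minimum: 6600 at k=4.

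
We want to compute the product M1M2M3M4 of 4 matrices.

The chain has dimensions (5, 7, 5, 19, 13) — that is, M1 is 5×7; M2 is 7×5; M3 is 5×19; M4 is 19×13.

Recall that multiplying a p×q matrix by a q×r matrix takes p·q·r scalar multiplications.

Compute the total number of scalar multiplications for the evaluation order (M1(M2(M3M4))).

(M3M4): 5×19 by 19×13 → 5×13, cost 5·19·13 = 1235
(M2(M3M4)): 7×5 by 5×13 → 7×13, cost 7·5·13 = 455; cumulative 1690
(M1(M2(M3M4))): 5×7 by 7×13 → 5×13, cost 5·7·13 = 455; cumulative 2145
Total: 2145 scalar multiplications.

2145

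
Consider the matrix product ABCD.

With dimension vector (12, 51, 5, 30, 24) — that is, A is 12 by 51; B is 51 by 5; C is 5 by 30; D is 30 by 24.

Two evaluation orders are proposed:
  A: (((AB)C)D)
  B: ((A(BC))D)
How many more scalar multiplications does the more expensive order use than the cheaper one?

Order A = (((AB)C)D): (AB): 12×51 by 51×5 → 12×5, cost 12·51·5 = 3060; ((AB)C): 12×5 by 5×30 → 12×30, cost 12·5·30 = 1800; cumulative 4860; (((AB)C)D): 12×30 by 30×24 → 12×24, cost 12·30·24 = 8640; cumulative 13500. Total 13500.
Order B = ((A(BC))D): (BC): 51×5 by 5×30 → 51×30, cost 51·5·30 = 7650; (A(BC)): 12×51 by 51×30 → 12×30, cost 12·51·30 = 18360; cumulative 26010; ((A(BC))D): 12×30 by 30×24 → 12×24, cost 12·30·24 = 8640; cumulative 34650. Total 34650.
Difference: |13500 − 34650| = 21150.

21150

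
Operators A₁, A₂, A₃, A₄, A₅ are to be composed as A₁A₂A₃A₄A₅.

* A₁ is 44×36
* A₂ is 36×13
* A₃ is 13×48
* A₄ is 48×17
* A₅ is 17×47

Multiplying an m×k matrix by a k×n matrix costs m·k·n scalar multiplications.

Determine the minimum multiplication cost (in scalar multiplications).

Adjacent pairs: A₁A₂ = 44·36·13 = 20592; A₂A₃ = 36·13·48 = 22464; A₃A₄ = 13·48·17 = 10608; A₄A₅ = 48·17·47 = 38352.
Length 3: A₁..A₃: k=1: 0+22464+44·36·48=98496; k=2: 20592+0+44·13·48=48048 → min 48048 | A₂..A₄: k=2: 0+10608+36·13·17=18564; k=3: 22464+0+36·48·17=51840 → min 18564 | A₃..A₅: k=3: 0+38352+13·48·47=67680; k=4: 10608+0+13·17·47=20995 → min 20995.
Length 4: A₁..A₄: k=1: 0+18564+44·36·17=45492; k=2: 20592+10608+44·13·17=40924; k=3: 48048+0+44·48·17=83952 → min 40924 | A₂..A₅: k=2: 0+20995+36·13·47=42991; k=3: 22464+38352+36·48·47=142032; k=4: 18564+0+36·17·47=47328 → min 42991.
Length 5: A₁..A₅: k=1: 0+42991+44·36·47=117439; k=2: 20592+20995+44·13·47=68471; k=3: 48048+38352+44·48·47=185664; k=4: 40924+0+44·17·47=76080 → min 68471.
Optimal order: ((A₁A₂)((A₃A₄)A₅)) with cost 68471.

68471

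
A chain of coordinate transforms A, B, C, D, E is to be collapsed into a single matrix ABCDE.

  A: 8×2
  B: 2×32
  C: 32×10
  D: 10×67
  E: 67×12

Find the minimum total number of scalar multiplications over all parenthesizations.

3780

Adjacent pairs: AB = 8·2·32 = 512; BC = 2·32·10 = 640; CD = 32·10·67 = 21440; DE = 10·67·12 = 8040.
Length 3: A..C: k=1: 0+640+8·2·10=800; k=2: 512+0+8·32·10=3072 → min 800 | B..D: k=2: 0+21440+2·32·67=25728; k=3: 640+0+2·10·67=1980 → min 1980 | C..E: k=3: 0+8040+32·10·12=11880; k=4: 21440+0+32·67·12=47168 → min 11880.
Length 4: A..D: k=1: 0+1980+8·2·67=3052; k=2: 512+21440+8·32·67=39104; k=3: 800+0+8·10·67=6160 → min 3052 | B..E: k=2: 0+11880+2·32·12=12648; k=3: 640+8040+2·10·12=8920; k=4: 1980+0+2·67·12=3588 → min 3588.
Length 5: A..E: k=1: 0+3588+8·2·12=3780; k=2: 512+11880+8·32·12=15464; k=3: 800+8040+8·10·12=9800; k=4: 3052+0+8·67·12=9484 → min 3780.
Optimal order: (A(((BC)D)E)) with cost 3780.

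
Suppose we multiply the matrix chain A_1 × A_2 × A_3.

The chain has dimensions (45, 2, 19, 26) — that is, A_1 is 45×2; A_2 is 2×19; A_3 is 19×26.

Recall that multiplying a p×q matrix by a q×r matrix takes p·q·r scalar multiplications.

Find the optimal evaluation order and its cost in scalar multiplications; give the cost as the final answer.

3328

(A_1 × (A_2 × A_3)): cost 3328.
((A_1 × A_2) × A_3): cost 23940.
Optimal: (A_1 × (A_2 × A_3)) with cost 3328.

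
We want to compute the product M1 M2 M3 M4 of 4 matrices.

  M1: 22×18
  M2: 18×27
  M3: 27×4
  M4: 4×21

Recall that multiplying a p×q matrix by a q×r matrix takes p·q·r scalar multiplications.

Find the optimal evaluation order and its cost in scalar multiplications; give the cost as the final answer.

5376

Adjacent pairs: M1M2 = 22·18·27 = 10692; M2M3 = 18·27·4 = 1944; M3M4 = 27·4·21 = 2268.
Length 3: M1..M3: k=1: 0+1944+22·18·4=3528; k=2: 10692+0+22·27·4=13068 → min 3528 | M2..M4: k=2: 0+2268+18·27·21=12474; k=3: 1944+0+18·4·21=3456 → min 3456.
Length 4: M1..M4: k=1: 0+3456+22·18·21=11772; k=2: 10692+2268+22·27·21=25434; k=3: 3528+0+22·4·21=5376 → min 5376.
Optimal parenthesization: ((M1 (M2 M3)) M4) with cost 5376.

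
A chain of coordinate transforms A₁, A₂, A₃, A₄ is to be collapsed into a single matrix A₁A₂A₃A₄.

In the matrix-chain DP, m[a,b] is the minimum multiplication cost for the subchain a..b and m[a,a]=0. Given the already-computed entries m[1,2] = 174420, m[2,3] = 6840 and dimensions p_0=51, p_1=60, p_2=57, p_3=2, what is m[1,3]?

12960

m[1,3] = min over k∈[1,2] of m[1,k]+m[k+1,3]+p_{0}·p_k·p_{3}.
k=1: 0 + 6840 + 51·60·2 = 12960; k=2: 174420 + 0 + 51·57·2 = 180234.
Minimum: 12960 at k=1.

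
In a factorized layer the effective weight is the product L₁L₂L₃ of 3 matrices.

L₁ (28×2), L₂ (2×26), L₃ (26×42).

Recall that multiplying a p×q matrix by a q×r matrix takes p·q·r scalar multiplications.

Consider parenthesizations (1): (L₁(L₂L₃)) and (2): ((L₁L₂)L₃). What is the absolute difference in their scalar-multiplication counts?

Order (1) = (L₁(L₂L₃)): (L₂L₃): 2×26 by 26×42 → 2×42, cost 2·26·42 = 2184; (L₁(L₂L₃)): 28×2 by 2×42 → 28×42, cost 28·2·42 = 2352; cumulative 4536. Total 4536.
Order (2) = ((L₁L₂)L₃): (L₁L₂): 28×2 by 2×26 → 28×26, cost 28·2·26 = 1456; ((L₁L₂)L₃): 28×26 by 26×42 → 28×42, cost 28·26·42 = 30576; cumulative 32032. Total 32032.
Difference: |4536 − 32032| = 27496.

27496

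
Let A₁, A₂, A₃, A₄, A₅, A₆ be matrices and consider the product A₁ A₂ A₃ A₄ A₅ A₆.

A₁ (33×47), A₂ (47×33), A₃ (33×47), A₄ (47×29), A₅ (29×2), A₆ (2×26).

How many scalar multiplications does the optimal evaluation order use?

13748

Adjacent pairs: A₁A₂ = 33·47·33 = 51183; A₂A₃ = 47·33·47 = 72897; A₃A₄ = 33·47·29 = 44979; A₄A₅ = 47·29·2 = 2726; A₅A₆ = 29·2·26 = 1508.
Length 3: A₁..A₃: k=1: 0+72897+33·47·47=145794; k=2: 51183+0+33·33·47=102366 → min 102366 | A₂..A₄: k=2: 0+44979+47·33·29=89958; k=3: 72897+0+47·47·29=136958 → min 89958 | A₃..A₅: k=3: 0+2726+33·47·2=5828; k=4: 44979+0+33·29·2=46893 → min 5828 | A₄..A₆: k=4: 0+1508+47·29·26=36946; k=5: 2726+0+47·2·26=5170 → min 5170.
Length 4: A₁..A₄: k=1: 0+89958+33·47·29=134937; k=2: 51183+44979+33·33·29=127743; k=3: 102366+0+33·47·29=147345 → min 127743 | A₂..A₅: k=2: 0+5828+47·33·2=8930; k=3: 72897+2726+47·47·2=80041; k=4: 89958+0+47·29·2=92684 → min 8930 | A₃..A₆: k=3: 0+5170+33·47·26=45496; k=4: 44979+1508+33·29·26=71369; k=5: 5828+0+33·2·26=7544 → min 7544.
Length 5: A₁..A₅: k=1: 0+8930+33·47·2=12032; k=2: 51183+5828+33·33·2=59189; k=3: 102366+2726+33·47·2=108194; k=4: 127743+0+33·29·2=129657 → min 12032 | A₂..A₆: k=2: 0+7544+47·33·26=47870; k=3: 72897+5170+47·47·26=135501; k=4: 89958+1508+47·29·26=126904; k=5: 8930+0+47·2·26=11374 → min 11374.
Length 6: A₁..A₆: k=1: 0+11374+33·47·26=51700; k=2: 51183+7544+33·33·26=87041; k=3: 102366+5170+33·47·26=147862; k=4: 127743+1508+33·29·26=154133; k=5: 12032+0+33·2·26=13748 → min 13748.
Optimal order: ((A₁ (A₂ (A₃ (A₄ A₅)))) A₆) with cost 13748.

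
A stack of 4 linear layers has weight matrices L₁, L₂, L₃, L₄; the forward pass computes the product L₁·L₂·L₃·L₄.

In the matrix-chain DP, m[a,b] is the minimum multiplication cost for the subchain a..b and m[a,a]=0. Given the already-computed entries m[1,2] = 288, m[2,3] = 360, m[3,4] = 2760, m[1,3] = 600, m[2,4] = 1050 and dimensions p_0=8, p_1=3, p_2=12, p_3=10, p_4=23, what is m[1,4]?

m[1,4] = min over k∈[1,3] of m[1,k]+m[k+1,4]+p_{0}·p_k·p_{4}.
k=1: 0 + 1050 + 8·3·23 = 1602; k=2: 288 + 2760 + 8·12·23 = 5256; k=3: 600 + 0 + 8·10·23 = 2440.
Minimum: 1602 at k=1.

1602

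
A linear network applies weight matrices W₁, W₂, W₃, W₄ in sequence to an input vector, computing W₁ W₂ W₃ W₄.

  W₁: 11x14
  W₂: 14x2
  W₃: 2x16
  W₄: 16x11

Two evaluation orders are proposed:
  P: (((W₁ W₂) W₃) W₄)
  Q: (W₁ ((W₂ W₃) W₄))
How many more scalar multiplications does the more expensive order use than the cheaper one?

Order P = (((W₁ W₂) W₃) W₄): (W₁ W₂): 11×14 by 14×2 → 11×2, cost 11·14·2 = 308; ((W₁ W₂) W₃): 11×2 by 2×16 → 11×16, cost 11·2·16 = 352; cumulative 660; (((W₁ W₂) W₃) W₄): 11×16 by 16×11 → 11×11, cost 11·16·11 = 1936; cumulative 2596. Total 2596.
Order Q = (W₁ ((W₂ W₃) W₄)): (W₂ W₃): 14×2 by 2×16 → 14×16, cost 14·2·16 = 448; ((W₂ W₃) W₄): 14×16 by 16×11 → 14×11, cost 14·16·11 = 2464; cumulative 2912; (W₁ ((W₂ W₃) W₄)): 11×14 by 14×11 → 11×11, cost 11·14·11 = 1694; cumulative 4606. Total 4606.
Difference: |2596 − 4606| = 2010.

2010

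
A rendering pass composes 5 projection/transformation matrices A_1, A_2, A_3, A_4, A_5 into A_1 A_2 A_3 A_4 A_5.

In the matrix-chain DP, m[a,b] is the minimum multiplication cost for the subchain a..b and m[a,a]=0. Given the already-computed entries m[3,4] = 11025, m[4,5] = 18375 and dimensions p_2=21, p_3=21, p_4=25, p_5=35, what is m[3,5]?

m[3,5] = min over k∈[3,4] of m[3,k]+m[k+1,5]+p_{2}·p_k·p_{5}.
k=3: 0 + 18375 + 21·21·35 = 33810; k=4: 11025 + 0 + 21·25·35 = 29400.
Minimum: 29400 at k=4.

29400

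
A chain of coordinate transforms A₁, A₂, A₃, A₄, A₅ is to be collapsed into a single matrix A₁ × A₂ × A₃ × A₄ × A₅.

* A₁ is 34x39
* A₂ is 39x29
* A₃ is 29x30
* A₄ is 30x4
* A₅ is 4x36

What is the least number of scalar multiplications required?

Adjacent pairs: A₁A₂ = 34·39·29 = 38454; A₂A₃ = 39·29·30 = 33930; A₃A₄ = 29·30·4 = 3480; A₄A₅ = 30·4·36 = 4320.
Length 3: A₁..A₃: k=1: 0+33930+34·39·30=73710; k=2: 38454+0+34·29·30=68034 → min 68034 | A₂..A₄: k=2: 0+3480+39·29·4=8004; k=3: 33930+0+39·30·4=38610 → min 8004 | A₃..A₅: k=3: 0+4320+29·30·36=35640; k=4: 3480+0+29·4·36=7656 → min 7656.
Length 4: A₁..A₄: k=1: 0+8004+34·39·4=13308; k=2: 38454+3480+34·29·4=45878; k=3: 68034+0+34·30·4=72114 → min 13308 | A₂..A₅: k=2: 0+7656+39·29·36=48372; k=3: 33930+4320+39·30·36=80370; k=4: 8004+0+39·4·36=13620 → min 13620.
Length 5: A₁..A₅: k=1: 0+13620+34·39·36=61356; k=2: 38454+7656+34·29·36=81606; k=3: 68034+4320+34·30·36=109074; k=4: 13308+0+34·4·36=18204 → min 18204.
Optimal order: ((A₁ × (A₂ × (A₃ × A₄))) × A₅) with cost 18204.

18204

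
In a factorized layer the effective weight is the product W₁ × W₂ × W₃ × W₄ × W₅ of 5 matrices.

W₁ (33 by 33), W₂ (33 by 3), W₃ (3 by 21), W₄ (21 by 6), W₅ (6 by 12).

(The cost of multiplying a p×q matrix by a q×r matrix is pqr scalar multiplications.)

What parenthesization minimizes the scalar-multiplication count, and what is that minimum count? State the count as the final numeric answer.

5049

Adjacent pairs: W₁W₂ = 33·33·3 = 3267; W₂W₃ = 33·3·21 = 2079; W₃W₄ = 3·21·6 = 378; W₄W₅ = 21·6·12 = 1512.
Length 3: W₁..W₃: k=1: 0+2079+33·33·21=24948; k=2: 3267+0+33·3·21=5346 → min 5346 | W₂..W₄: k=2: 0+378+33·3·6=972; k=3: 2079+0+33·21·6=6237 → min 972 | W₃..W₅: k=3: 0+1512+3·21·12=2268; k=4: 378+0+3·6·12=594 → min 594.
Length 4: W₁..W₄: k=1: 0+972+33·33·6=7506; k=2: 3267+378+33·3·6=4239; k=3: 5346+0+33·21·6=9504 → min 4239 | W₂..W₅: k=2: 0+594+33·3·12=1782; k=3: 2079+1512+33·21·12=11907; k=4: 972+0+33·6·12=3348 → min 1782.
Length 5: W₁..W₅: k=1: 0+1782+33·33·12=14850; k=2: 3267+594+33·3·12=5049; k=3: 5346+1512+33·21·12=15174; k=4: 4239+0+33·6·12=6615 → min 5049.
Optimal parenthesization: ((W₁ × W₂) × ((W₃ × W₄) × W₅)) with cost 5049.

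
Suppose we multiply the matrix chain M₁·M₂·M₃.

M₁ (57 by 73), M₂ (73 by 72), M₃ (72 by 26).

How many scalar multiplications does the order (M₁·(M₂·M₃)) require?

244842

(M₂·M₃): 73×72 by 72×26 → 73×26, cost 73·72·26 = 136656
(M₁·(M₂·M₃)): 57×73 by 73×26 → 57×26, cost 57·73·26 = 108186; cumulative 244842
Total: 244842 scalar multiplications.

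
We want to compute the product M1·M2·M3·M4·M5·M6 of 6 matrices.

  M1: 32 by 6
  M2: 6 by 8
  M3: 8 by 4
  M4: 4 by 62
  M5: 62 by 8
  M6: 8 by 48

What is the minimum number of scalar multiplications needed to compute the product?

Adjacent pairs: M1M2 = 32·6·8 = 1536; M2M3 = 6·8·4 = 192; M3M4 = 8·4·62 = 1984; M4M5 = 4·62·8 = 1984; M5M6 = 62·8·48 = 23808.
Length 3: M1..M3: k=1: 0+192+32·6·4=960; k=2: 1536+0+32·8·4=2560 → min 960 | M2..M4: k=2: 0+1984+6·8·62=4960; k=3: 192+0+6·4·62=1680 → min 1680 | M3..M5: k=3: 0+1984+8·4·8=2240; k=4: 1984+0+8·62·8=5952 → min 2240 | M4..M6: k=4: 0+23808+4·62·48=35712; k=5: 1984+0+4·8·48=3520 → min 3520.
Length 4: M1..M4: k=1: 0+1680+32·6·62=13584; k=2: 1536+1984+32·8·62=19392; k=3: 960+0+32·4·62=8896 → min 8896 | M2..M5: k=2: 0+2240+6·8·8=2624; k=3: 192+1984+6·4·8=2368; k=4: 1680+0+6·62·8=4656 → min 2368 | M3..M6: k=3: 0+3520+8·4·48=5056; k=4: 1984+23808+8·62·48=49600; k=5: 2240+0+8·8·48=5312 → min 5056.
Length 5: M1..M5: k=1: 0+2368+32·6·8=3904; k=2: 1536+2240+32·8·8=5824; k=3: 960+1984+32·4·8=3968; k=4: 8896+0+32·62·8=24768 → min 3904 | M2..M6: k=2: 0+5056+6·8·48=7360; k=3: 192+3520+6·4·48=4864; k=4: 1680+23808+6·62·48=43344; k=5: 2368+0+6·8·48=4672 → min 4672.
Length 6: M1..M6: k=1: 0+4672+32·6·48=13888; k=2: 1536+5056+32·8·48=18880; k=3: 960+3520+32·4·48=10624; k=4: 8896+23808+32·62·48=127936; k=5: 3904+0+32·8·48=16192 → min 10624.
Optimal order: ((M1·(M2·M3))·((M4·M5)·M6)) with cost 10624.

10624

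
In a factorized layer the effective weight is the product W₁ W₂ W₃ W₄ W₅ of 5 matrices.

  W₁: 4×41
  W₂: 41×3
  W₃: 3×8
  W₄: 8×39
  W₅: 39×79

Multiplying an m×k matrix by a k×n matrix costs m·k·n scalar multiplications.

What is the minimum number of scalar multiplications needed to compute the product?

11619

Adjacent pairs: W₁W₂ = 4·41·3 = 492; W₂W₃ = 41·3·8 = 984; W₃W₄ = 3·8·39 = 936; W₄W₅ = 8·39·79 = 24648.
Length 3: W₁..W₃: k=1: 0+984+4·41·8=2296; k=2: 492+0+4·3·8=588 → min 588 | W₂..W₄: k=2: 0+936+41·3·39=5733; k=3: 984+0+41·8·39=13776 → min 5733 | W₃..W₅: k=3: 0+24648+3·8·79=26544; k=4: 936+0+3·39·79=10179 → min 10179.
Length 4: W₁..W₄: k=1: 0+5733+4·41·39=12129; k=2: 492+936+4·3·39=1896; k=3: 588+0+4·8·39=1836 → min 1836 | W₂..W₅: k=2: 0+10179+41·3·79=19896; k=3: 984+24648+41·8·79=51544; k=4: 5733+0+41·39·79=132054 → min 19896.
Length 5: W₁..W₅: k=1: 0+19896+4·41·79=32852; k=2: 492+10179+4·3·79=11619; k=3: 588+24648+4·8·79=27764; k=4: 1836+0+4·39·79=14160 → min 11619.
Optimal order: ((W₁ W₂) ((W₃ W₄) W₅)) with cost 11619.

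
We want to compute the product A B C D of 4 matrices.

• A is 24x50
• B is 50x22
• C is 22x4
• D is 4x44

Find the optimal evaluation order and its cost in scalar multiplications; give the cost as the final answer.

13424

Adjacent pairs: AB = 24·50·22 = 26400; BC = 50·22·4 = 4400; CD = 22·4·44 = 3872.
Length 3: A..C: k=1: 0+4400+24·50·4=9200; k=2: 26400+0+24·22·4=28512 → min 9200 | B..D: k=2: 0+3872+50·22·44=52272; k=3: 4400+0+50·4·44=13200 → min 13200.
Length 4: A..D: k=1: 0+13200+24·50·44=66000; k=2: 26400+3872+24·22·44=53504; k=3: 9200+0+24·4·44=13424 → min 13424.
Optimal parenthesization: ((A (B C)) D) with cost 13424.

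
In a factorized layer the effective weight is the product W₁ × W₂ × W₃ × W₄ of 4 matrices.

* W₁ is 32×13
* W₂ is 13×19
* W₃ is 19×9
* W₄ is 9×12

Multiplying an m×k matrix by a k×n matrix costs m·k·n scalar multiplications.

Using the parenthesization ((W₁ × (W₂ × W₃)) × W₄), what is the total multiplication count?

9423

(W₂ × W₃): 13×19 by 19×9 → 13×9, cost 13·19·9 = 2223
(W₁ × (W₂ × W₃)): 32×13 by 13×9 → 32×9, cost 32·13·9 = 3744; cumulative 5967
((W₁ × (W₂ × W₃)) × W₄): 32×9 by 9×12 → 32×12, cost 32·9·12 = 3456; cumulative 9423
Total: 9423 scalar multiplications.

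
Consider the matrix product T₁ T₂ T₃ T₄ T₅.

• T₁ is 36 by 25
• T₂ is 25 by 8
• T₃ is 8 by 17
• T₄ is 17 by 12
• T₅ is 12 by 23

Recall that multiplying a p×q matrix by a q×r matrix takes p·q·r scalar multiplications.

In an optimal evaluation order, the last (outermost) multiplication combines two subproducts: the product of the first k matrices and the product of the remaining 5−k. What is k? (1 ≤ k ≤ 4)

2

Adjacent pairs: T₁T₂ = 36·25·8 = 7200; T₂T₃ = 25·8·17 = 3400; T₃T₄ = 8·17·12 = 1632; T₄T₅ = 17·12·23 = 4692.
Length 3: T₁..T₃: k=1: 0+3400+36·25·17=18700; k=2: 7200+0+36·8·17=12096 → min 12096 | T₂..T₄: k=2: 0+1632+25·8·12=4032; k=3: 3400+0+25·17·12=8500 → min 4032 | T₃..T₅: k=3: 0+4692+8·17·23=7820; k=4: 1632+0+8·12·23=3840 → min 3840.
Length 4: T₁..T₄: k=1: 0+4032+36·25·12=14832; k=2: 7200+1632+36·8·12=12288; k=3: 12096+0+36·17·12=19440 → min 12288 | T₂..T₅: k=2: 0+3840+25·8·23=8440; k=3: 3400+4692+25·17·23=17867; k=4: 4032+0+25·12·23=10932 → min 8440.
Top-level splits: k=1: (T₁..T₁)·(T₂..T₅) → 0+8440+36·25·23 = 29140; k=2: (T₁..T₂)·(T₃..T₅) → 7200+3840+36·8·23 = 17664; k=3: (T₁..T₃)·(T₄..T₅) → 12096+4692+36·17·23 = 30864; k=4: (T₁..T₄)·(T₅..T₅) → 12288+0+36·12·23 = 22224.
Best split is after T₂, i.e. k = 2.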